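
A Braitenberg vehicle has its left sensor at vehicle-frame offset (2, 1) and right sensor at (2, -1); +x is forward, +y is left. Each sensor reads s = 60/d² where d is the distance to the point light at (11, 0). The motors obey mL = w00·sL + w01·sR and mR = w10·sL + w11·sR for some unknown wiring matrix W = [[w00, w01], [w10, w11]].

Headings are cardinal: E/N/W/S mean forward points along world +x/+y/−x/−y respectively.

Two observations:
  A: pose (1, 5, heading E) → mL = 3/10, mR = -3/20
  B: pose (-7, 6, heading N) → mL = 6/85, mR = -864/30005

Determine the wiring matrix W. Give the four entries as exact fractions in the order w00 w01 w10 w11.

obs A: pose=(1,5,E) → sL=3/5, sR=3/4, mL=3/10, mR=-3/20
obs B: pose=(-7,6,N) → sL=12/85, sR=60/353, mL=6/85, mR=-864/30005
sensor matrix S = [[3/5, 3/4], [12/85, 60/353]]; det S = -117/30005
solve [mL_A; mL_B] = S·[w00; w01] and [mR_A; mR_B] = S·[w10; w11]:
  w00 = 1/2, w01 = 0, w10 = 1, w11 = -1

1/2 0 1 -1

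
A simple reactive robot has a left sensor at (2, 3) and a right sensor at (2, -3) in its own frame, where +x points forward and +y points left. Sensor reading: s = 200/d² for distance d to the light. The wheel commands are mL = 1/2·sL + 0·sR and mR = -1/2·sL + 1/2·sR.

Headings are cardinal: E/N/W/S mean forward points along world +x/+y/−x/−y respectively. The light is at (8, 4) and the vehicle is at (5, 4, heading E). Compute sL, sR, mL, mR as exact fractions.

left sensor world pos  = (7, 7); dL² = 10
right sensor world pos = (7, 1); dR² = 10
sL = 200/10 = 20
sR = 200/10 = 20
mL = 1/2·sL + 0·sR = 10
mR = -1/2·sL + 1/2·sR = 0

20 20 10 0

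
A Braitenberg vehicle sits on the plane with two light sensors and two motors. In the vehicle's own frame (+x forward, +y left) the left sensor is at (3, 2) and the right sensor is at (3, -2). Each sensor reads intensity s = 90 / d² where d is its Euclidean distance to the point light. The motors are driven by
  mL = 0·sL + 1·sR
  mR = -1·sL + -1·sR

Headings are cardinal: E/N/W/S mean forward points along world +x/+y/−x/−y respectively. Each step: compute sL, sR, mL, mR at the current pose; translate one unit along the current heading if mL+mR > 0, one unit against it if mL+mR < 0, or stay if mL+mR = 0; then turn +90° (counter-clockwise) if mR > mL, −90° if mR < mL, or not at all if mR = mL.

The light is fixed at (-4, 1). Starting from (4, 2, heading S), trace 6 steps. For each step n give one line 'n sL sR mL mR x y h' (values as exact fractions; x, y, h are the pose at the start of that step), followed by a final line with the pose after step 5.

0 45/52 9/4 9/4 -81/26 4 2 S
1 18/5 90/41 90/41 -1188/205 4 3 W
2 45/37 45/73 45/73 -4950/2701 5 3 N
3 10/17 18/29 18/29 -596/493 5 2 E
4 45/52 9/4 9/4 -81/26 4 2 S
5 18/5 90/41 90/41 -1188/205 4 3 W
final 5 3 N

n=0: pose=(4,2,S); sL=45/52, sR=9/4; mL=9/4, mR=-81/26; mL+mR=-45/52 → advance -1; mR−mL=-279/52 → turn -1·90°
n=1: pose=(4,3,W); sL=18/5, sR=90/41; mL=90/41, mR=-1188/205; mL+mR=-18/5 → advance -1; mR−mL=-1638/205 → turn -1·90°
n=2: pose=(5,3,N); sL=45/37, sR=45/73; mL=45/73, mR=-4950/2701; mL+mR=-45/37 → advance -1; mR−mL=-6615/2701 → turn -1·90°
n=3: pose=(5,2,E); sL=10/17, sR=18/29; mL=18/29, mR=-596/493; mL+mR=-10/17 → advance -1; mR−mL=-902/493 → turn -1·90°
n=4: pose=(4,2,S); sL=45/52, sR=9/4; mL=9/4, mR=-81/26; mL+mR=-45/52 → advance -1; mR−mL=-279/52 → turn -1·90°
n=5: pose=(4,3,W); sL=18/5, sR=90/41; mL=90/41, mR=-1188/205; mL+mR=-18/5 → advance -1; mR−mL=-1638/205 → turn -1·90°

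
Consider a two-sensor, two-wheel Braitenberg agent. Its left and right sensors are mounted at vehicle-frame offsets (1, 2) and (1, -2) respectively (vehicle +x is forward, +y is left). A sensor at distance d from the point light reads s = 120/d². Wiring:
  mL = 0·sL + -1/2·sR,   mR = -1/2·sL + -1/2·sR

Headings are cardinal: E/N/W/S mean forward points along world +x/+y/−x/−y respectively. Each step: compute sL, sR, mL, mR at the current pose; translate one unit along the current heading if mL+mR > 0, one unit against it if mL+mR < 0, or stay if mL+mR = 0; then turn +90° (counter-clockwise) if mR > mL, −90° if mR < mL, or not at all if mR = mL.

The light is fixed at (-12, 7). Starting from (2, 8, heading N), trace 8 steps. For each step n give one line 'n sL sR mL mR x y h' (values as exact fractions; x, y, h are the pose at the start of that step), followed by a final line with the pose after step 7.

0 30/37 6/13 -3/13 -306/481 2 8 N
1 120/229 120/229 -60/229 -120/229 2 7 E
2 60/113 60/61 -30/61 -5220/6893 1 7 S
3 24/29 40/51 -20/51 -1192/1479 1 8 W
4 30/37 6/13 -3/13 -306/481 2 8 N
5 120/229 120/229 -60/229 -120/229 2 7 E
6 60/113 60/61 -30/61 -5220/6893 1 7 S
7 24/29 40/51 -20/51 -1192/1479 1 8 W
final 2 8 N

n=0: pose=(2,8,N); sL=30/37, sR=6/13; mL=-3/13, mR=-306/481; mL+mR=-417/481 → advance -1; mR−mL=-15/37 → turn -1·90°
n=1: pose=(2,7,E); sL=120/229, sR=120/229; mL=-60/229, mR=-120/229; mL+mR=-180/229 → advance -1; mR−mL=-60/229 → turn -1·90°
n=2: pose=(1,7,S); sL=60/113, sR=60/61; mL=-30/61, mR=-5220/6893; mL+mR=-8610/6893 → advance -1; mR−mL=-30/113 → turn -1·90°
n=3: pose=(1,8,W); sL=24/29, sR=40/51; mL=-20/51, mR=-1192/1479; mL+mR=-1772/1479 → advance -1; mR−mL=-12/29 → turn -1·90°
n=4: pose=(2,8,N); sL=30/37, sR=6/13; mL=-3/13, mR=-306/481; mL+mR=-417/481 → advance -1; mR−mL=-15/37 → turn -1·90°
n=5: pose=(2,7,E); sL=120/229, sR=120/229; mL=-60/229, mR=-120/229; mL+mR=-180/229 → advance -1; mR−mL=-60/229 → turn -1·90°
n=6: pose=(1,7,S); sL=60/113, sR=60/61; mL=-30/61, mR=-5220/6893; mL+mR=-8610/6893 → advance -1; mR−mL=-30/113 → turn -1·90°
n=7: pose=(1,8,W); sL=24/29, sR=40/51; mL=-20/51, mR=-1192/1479; mL+mR=-1772/1479 → advance -1; mR−mL=-12/29 → turn -1·90°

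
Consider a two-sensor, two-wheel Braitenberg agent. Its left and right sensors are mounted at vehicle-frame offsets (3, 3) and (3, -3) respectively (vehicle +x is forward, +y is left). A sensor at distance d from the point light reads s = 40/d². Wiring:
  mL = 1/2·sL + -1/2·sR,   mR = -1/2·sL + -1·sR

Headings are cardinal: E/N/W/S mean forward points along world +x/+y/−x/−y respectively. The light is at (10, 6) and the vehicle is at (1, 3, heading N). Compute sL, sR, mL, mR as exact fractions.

5/18 10/9 -5/12 -5/4

left sensor world pos  = (-2, 6); dL² = 144
right sensor world pos = (4, 6); dR² = 36
sL = 40/144 = 5/18
sR = 40/36 = 10/9
mL = 1/2·sL + -1/2·sR = -5/12
mR = -1/2·sL + -1·sR = -5/4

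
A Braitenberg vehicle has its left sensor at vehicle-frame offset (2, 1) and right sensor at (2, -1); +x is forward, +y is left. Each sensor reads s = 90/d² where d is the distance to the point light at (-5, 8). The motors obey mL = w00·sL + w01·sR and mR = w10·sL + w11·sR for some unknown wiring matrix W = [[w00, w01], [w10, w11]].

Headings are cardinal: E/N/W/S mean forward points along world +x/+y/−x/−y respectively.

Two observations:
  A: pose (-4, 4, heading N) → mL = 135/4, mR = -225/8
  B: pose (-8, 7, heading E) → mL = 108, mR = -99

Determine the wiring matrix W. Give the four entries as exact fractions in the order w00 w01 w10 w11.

1 1 -1 -1/2

obs A: pose=(-4,4,N) → sL=45/2, sR=45/4, mL=135/4, mR=-225/8
obs B: pose=(-8,7,E) → sL=90, sR=18, mL=108, mR=-99
sensor matrix S = [[45/2, 45/4], [90, 18]]; det S = -1215/2
solve [mL_A; mL_B] = S·[w00; w01] and [mR_A; mR_B] = S·[w10; w11]:
  w00 = 1, w01 = 1, w10 = -1, w11 = -1/2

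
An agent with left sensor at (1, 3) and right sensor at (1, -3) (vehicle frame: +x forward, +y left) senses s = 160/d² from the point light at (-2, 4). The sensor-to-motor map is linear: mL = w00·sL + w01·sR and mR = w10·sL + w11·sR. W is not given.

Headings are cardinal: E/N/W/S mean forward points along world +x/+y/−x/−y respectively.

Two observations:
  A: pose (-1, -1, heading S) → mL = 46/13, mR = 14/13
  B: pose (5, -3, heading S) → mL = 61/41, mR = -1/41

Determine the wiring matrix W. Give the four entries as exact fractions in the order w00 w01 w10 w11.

obs A: pose=(-1,-1,S) → sL=40/13, sR=4, mL=46/13, mR=14/13
obs B: pose=(5,-3,S) → sL=40/41, sR=2, mL=61/41, mR=-1/41
sensor matrix S = [[40/13, 4], [40/41, 2]]; det S = 1200/533
solve [mL_A; mL_B] = S·[w00; w01] and [mR_A; mR_B] = S·[w10; w11]:
  w00 = 1/2, w01 = 1/2, w10 = 1, w11 = -1/2

1/2 1/2 1 -1/2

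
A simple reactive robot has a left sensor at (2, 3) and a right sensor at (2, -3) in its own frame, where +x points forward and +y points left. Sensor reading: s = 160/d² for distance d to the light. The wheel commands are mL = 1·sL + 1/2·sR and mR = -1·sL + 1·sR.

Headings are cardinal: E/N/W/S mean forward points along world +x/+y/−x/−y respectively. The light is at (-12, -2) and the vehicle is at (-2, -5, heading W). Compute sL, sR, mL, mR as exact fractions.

left sensor world pos  = (-4, -8); dL² = 100
right sensor world pos = (-4, -2); dR² = 64
sL = 160/100 = 8/5
sR = 160/64 = 5/2
mL = 1·sL + 1/2·sR = 57/20
mR = -1·sL + 1·sR = 9/10

8/5 5/2 57/20 9/10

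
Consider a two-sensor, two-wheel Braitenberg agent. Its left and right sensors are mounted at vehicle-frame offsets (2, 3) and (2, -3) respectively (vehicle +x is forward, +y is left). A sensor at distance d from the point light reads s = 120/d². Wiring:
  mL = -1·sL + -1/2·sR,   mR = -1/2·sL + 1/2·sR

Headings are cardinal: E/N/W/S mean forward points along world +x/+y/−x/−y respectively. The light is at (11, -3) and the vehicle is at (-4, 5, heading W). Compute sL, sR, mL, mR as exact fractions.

left sensor world pos  = (-6, 2); dL² = 314
right sensor world pos = (-6, 8); dR² = 410
sL = 120/314 = 60/157
sR = 120/410 = 12/41
mL = -1·sL + -1/2·sR = -3402/6437
mR = -1/2·sL + 1/2·sR = -288/6437

60/157 12/41 -3402/6437 -288/6437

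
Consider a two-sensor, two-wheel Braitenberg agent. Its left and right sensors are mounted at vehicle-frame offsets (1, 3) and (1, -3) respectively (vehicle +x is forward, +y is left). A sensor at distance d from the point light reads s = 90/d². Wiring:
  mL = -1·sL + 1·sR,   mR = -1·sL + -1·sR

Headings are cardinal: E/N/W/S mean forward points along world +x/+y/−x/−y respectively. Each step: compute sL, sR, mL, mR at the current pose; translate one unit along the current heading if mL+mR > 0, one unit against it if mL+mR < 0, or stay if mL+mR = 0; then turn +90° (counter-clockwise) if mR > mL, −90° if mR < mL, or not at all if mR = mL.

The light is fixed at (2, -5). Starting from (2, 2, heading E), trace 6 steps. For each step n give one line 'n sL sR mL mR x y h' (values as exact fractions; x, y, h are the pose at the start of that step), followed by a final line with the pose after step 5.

0 90/101 90/17 7560/1717 -10620/1717 2 2 E
1 9/4 45/26 -27/52 -207/52 1 2 S
2 90/29 18/25 -1728/725 -2772/725 1 3 W
3 1 1 0 -2 2 3 N
4 90/101 90/17 7560/1717 -10620/1717 2 2 E
5 9/4 45/26 -27/52 -207/52 1 2 S
final 1 3 W

n=0: pose=(2,2,E); sL=90/101, sR=90/17; mL=7560/1717, mR=-10620/1717; mL+mR=-180/101 → advance -1; mR−mL=-180/17 → turn -1·90°
n=1: pose=(1,2,S); sL=9/4, sR=45/26; mL=-27/52, mR=-207/52; mL+mR=-9/2 → advance -1; mR−mL=-45/13 → turn -1·90°
n=2: pose=(1,3,W); sL=90/29, sR=18/25; mL=-1728/725, mR=-2772/725; mL+mR=-180/29 → advance -1; mR−mL=-36/25 → turn -1·90°
n=3: pose=(2,3,N); sL=1, sR=1; mL=0, mR=-2; mL+mR=-2 → advance -1; mR−mL=-2 → turn -1·90°
n=4: pose=(2,2,E); sL=90/101, sR=90/17; mL=7560/1717, mR=-10620/1717; mL+mR=-180/101 → advance -1; mR−mL=-180/17 → turn -1·90°
n=5: pose=(1,2,S); sL=9/4, sR=45/26; mL=-27/52, mR=-207/52; mL+mR=-9/2 → advance -1; mR−mL=-45/13 → turn -1·90°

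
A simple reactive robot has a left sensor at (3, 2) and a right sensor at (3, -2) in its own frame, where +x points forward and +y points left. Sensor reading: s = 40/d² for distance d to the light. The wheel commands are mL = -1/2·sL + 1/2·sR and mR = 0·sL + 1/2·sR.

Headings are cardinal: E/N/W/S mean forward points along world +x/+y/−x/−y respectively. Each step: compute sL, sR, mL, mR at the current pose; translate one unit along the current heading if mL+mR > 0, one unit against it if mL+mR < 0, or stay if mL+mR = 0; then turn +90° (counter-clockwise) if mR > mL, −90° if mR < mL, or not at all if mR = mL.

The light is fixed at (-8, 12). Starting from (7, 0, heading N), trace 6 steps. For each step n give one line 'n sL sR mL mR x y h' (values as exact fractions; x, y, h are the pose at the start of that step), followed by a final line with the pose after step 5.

0 4/25 4/37 -24/925 2/37 7 0 N
1 40/313 8/45 352/14085 4/45 7 1 W
2 10/113 2/17 28/1921 1/17 6 1 S
3 40/389 8/97 -384/37733 4/97 6 0 E
4 4/25 4/37 -24/925 2/37 7 0 N
5 40/313 8/45 352/14085 4/45 7 1 W
final 6 1 S

n=0: pose=(7,0,N); sL=4/25, sR=4/37; mL=-24/925, mR=2/37; mL+mR=26/925 → advance +1; mR−mL=2/25 → turn +1·90°
n=1: pose=(7,1,W); sL=40/313, sR=8/45; mL=352/14085, mR=4/45; mL+mR=1604/14085 → advance +1; mR−mL=20/313 → turn +1·90°
n=2: pose=(6,1,S); sL=10/113, sR=2/17; mL=28/1921, mR=1/17; mL+mR=141/1921 → advance +1; mR−mL=5/113 → turn +1·90°
n=3: pose=(6,0,E); sL=40/389, sR=8/97; mL=-384/37733, mR=4/97; mL+mR=1172/37733 → advance +1; mR−mL=20/389 → turn +1·90°
n=4: pose=(7,0,N); sL=4/25, sR=4/37; mL=-24/925, mR=2/37; mL+mR=26/925 → advance +1; mR−mL=2/25 → turn +1·90°
n=5: pose=(7,1,W); sL=40/313, sR=8/45; mL=352/14085, mR=4/45; mL+mR=1604/14085 → advance +1; mR−mL=20/313 → turn +1·90°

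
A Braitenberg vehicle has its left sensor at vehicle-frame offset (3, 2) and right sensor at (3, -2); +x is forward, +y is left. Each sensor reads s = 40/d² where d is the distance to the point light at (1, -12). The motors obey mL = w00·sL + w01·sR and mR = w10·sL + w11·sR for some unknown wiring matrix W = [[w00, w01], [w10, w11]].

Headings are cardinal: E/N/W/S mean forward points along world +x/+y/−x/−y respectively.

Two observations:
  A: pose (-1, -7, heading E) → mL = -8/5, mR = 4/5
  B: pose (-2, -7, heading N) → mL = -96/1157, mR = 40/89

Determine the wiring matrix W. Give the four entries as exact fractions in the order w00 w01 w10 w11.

1/2 -1/2 1 0

obs A: pose=(-1,-7,E) → sL=4/5, sR=4, mL=-8/5, mR=4/5
obs B: pose=(-2,-7,N) → sL=40/89, sR=8/13, mL=-96/1157, mR=40/89
sensor matrix S = [[4/5, 4], [40/89, 8/13]]; det S = -7552/5785
solve [mL_A; mL_B] = S·[w00; w01] and [mR_A; mR_B] = S·[w10; w11]:
  w00 = 1/2, w01 = -1/2, w10 = 1, w11 = 0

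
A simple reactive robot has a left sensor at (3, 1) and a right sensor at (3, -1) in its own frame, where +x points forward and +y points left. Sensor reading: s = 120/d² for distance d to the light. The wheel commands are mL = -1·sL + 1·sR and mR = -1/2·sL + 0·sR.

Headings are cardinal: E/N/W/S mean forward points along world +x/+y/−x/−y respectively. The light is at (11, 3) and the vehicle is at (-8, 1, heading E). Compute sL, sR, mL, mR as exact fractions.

120/257 24/53 -192/13621 -60/257

left sensor world pos  = (-5, 2); dL² = 257
right sensor world pos = (-5, 0); dR² = 265
sL = 120/257 = 120/257
sR = 120/265 = 24/53
mL = -1·sL + 1·sR = -192/13621
mR = -1/2·sL + 0·sR = -60/257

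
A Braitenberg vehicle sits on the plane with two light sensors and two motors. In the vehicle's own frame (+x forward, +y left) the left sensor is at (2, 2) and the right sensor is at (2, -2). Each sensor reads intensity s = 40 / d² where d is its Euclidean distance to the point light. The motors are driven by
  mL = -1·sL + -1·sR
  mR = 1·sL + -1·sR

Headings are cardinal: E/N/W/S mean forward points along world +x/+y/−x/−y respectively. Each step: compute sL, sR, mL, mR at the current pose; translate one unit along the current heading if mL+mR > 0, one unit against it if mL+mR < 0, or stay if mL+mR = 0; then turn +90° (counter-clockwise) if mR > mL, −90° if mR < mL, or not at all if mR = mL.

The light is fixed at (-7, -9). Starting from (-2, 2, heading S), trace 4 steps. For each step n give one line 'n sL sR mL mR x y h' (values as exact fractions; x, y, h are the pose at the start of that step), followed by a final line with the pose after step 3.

n=0: pose=(-2,2,S); sL=4/13, sR=4/9; mL=-88/117, mR=-16/117; mL+mR=-8/9 → advance -1; mR−mL=8/13 → turn +1·90°
n=1: pose=(-2,3,E); sL=8/49, sR=40/149; mL=-3152/7301, mR=-768/7301; mL+mR=-80/149 → advance -1; mR−mL=16/49 → turn +1·90°
n=2: pose=(-3,3,N); sL=1/5, sR=5/29; mL=-54/145, mR=4/145; mL+mR=-10/29 → advance -1; mR−mL=2/5 → turn +1·90°
n=3: pose=(-3,2,W); sL=8/17, sR=40/173; mL=-2064/2941, mR=704/2941; mL+mR=-80/173 → advance -1; mR−mL=16/17 → turn +1·90°

0 4/13 4/9 -88/117 -16/117 -2 2 S
1 8/49 40/149 -3152/7301 -768/7301 -2 3 E
2 1/5 5/29 -54/145 4/145 -3 3 N
3 8/17 40/173 -2064/2941 704/2941 -3 2 W
final -2 2 S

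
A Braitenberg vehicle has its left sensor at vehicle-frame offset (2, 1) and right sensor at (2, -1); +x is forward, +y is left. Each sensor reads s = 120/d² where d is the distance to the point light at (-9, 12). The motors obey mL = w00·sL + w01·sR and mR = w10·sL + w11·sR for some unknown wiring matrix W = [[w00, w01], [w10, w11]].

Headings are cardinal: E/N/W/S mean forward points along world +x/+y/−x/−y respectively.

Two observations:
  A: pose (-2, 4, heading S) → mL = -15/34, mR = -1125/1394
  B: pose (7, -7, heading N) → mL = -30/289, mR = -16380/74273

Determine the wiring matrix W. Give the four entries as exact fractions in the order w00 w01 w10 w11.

obs A: pose=(-2,4,S) → sL=30/41, sR=15/17, mL=-15/34, mR=-1125/1394
obs B: pose=(7,-7,N) → sL=60/257, sR=60/289, mL=-30/289, mR=-16380/74273
sensor matrix S = [[30/41, 15/17], [60/257, 60/289]]; det S = -164700/3045193
solve [mL_A; mL_B] = S·[w00; w01] and [mR_A; mR_B] = S·[w10; w11]:
  w00 = 0, w01 = -1/2, w10 = -1/2, w11 = -1/2

0 -1/2 -1/2 -1/2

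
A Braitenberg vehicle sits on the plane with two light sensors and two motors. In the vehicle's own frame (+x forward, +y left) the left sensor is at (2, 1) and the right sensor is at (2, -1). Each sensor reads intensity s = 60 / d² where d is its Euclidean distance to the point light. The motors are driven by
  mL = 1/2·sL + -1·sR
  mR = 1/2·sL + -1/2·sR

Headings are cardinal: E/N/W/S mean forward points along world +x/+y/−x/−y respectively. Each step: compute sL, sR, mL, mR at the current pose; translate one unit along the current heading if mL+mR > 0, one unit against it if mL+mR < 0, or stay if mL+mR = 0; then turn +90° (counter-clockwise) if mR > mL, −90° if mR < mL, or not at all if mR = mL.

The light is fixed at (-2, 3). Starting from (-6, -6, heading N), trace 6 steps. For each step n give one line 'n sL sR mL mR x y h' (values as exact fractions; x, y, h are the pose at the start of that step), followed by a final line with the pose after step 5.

n=0: pose=(-6,-6,N); sL=30/37, sR=30/29; mL=-675/1073, mR=-120/1073; mL+mR=-795/1073 → advance -1; mR−mL=15/29 → turn +1·90°
n=1: pose=(-6,-7,W); sL=60/157, sR=20/39; mL=-1970/6123, mR=-400/6123; mL+mR=-790/2041 → advance -1; mR−mL=10/39 → turn +1·90°
n=2: pose=(-5,-7,S); sL=15/37, sR=3/8; mL=-51/296, mR=9/592; mL+mR=-93/592 → advance -1; mR−mL=3/16 → turn +1·90°
n=3: pose=(-5,-6,E); sL=12/13, sR=60/101; mL=-174/1313, mR=216/1313; mL+mR=42/1313 → advance +1; mR−mL=30/101 → turn +1·90°
n=4: pose=(-4,-6,N); sL=30/29, sR=6/5; mL=-99/145, mR=-12/145; mL+mR=-111/145 → advance -1; mR−mL=3/5 → turn +1·90°
n=5: pose=(-4,-7,W); sL=60/137, sR=60/97; mL=-5310/13289, mR=-1200/13289; mL+mR=-6510/13289 → advance -1; mR−mL=30/97 → turn +1·90°

0 30/37 30/29 -675/1073 -120/1073 -6 -6 N
1 60/157 20/39 -1970/6123 -400/6123 -6 -7 W
2 15/37 3/8 -51/296 9/592 -5 -7 S
3 12/13 60/101 -174/1313 216/1313 -5 -6 E
4 30/29 6/5 -99/145 -12/145 -4 -6 N
5 60/137 60/97 -5310/13289 -1200/13289 -4 -7 W
final -3 -7 S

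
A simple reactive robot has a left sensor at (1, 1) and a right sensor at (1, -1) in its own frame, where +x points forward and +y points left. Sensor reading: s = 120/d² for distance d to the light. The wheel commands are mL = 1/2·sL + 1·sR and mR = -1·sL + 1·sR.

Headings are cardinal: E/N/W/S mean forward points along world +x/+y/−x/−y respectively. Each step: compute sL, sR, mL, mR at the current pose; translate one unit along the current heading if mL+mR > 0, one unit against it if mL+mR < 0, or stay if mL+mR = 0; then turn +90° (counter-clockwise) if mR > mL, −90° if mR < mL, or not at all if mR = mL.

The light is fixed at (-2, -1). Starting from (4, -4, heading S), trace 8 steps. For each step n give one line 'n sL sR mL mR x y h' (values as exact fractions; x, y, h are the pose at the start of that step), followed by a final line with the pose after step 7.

0 24/13 120/41 2052/533 576/533 4 -4 S
1 12/5 60/17 402/85 96/85 4 -5 W
2 24/5 8/3 76/15 -32/15 3 -5 N
3 3 30/13 99/26 -9/13 3 -4 E
4 24/13 120/41 2052/533 576/533 4 -4 S
5 12/5 60/17 402/85 96/85 4 -5 W
6 24/5 8/3 76/15 -32/15 3 -5 N
7 3 30/13 99/26 -9/13 3 -4 E
final 4 -4 S

n=0: pose=(4,-4,S); sL=24/13, sR=120/41; mL=2052/533, mR=576/533; mL+mR=2628/533 → advance +1; mR−mL=-36/13 → turn -1·90°
n=1: pose=(4,-5,W); sL=12/5, sR=60/17; mL=402/85, mR=96/85; mL+mR=498/85 → advance +1; mR−mL=-18/5 → turn -1·90°
n=2: pose=(3,-5,N); sL=24/5, sR=8/3; mL=76/15, mR=-32/15; mL+mR=44/15 → advance +1; mR−mL=-36/5 → turn -1·90°
n=3: pose=(3,-4,E); sL=3, sR=30/13; mL=99/26, mR=-9/13; mL+mR=81/26 → advance +1; mR−mL=-9/2 → turn -1·90°
n=4: pose=(4,-4,S); sL=24/13, sR=120/41; mL=2052/533, mR=576/533; mL+mR=2628/533 → advance +1; mR−mL=-36/13 → turn -1·90°
n=5: pose=(4,-5,W); sL=12/5, sR=60/17; mL=402/85, mR=96/85; mL+mR=498/85 → advance +1; mR−mL=-18/5 → turn -1·90°
n=6: pose=(3,-5,N); sL=24/5, sR=8/3; mL=76/15, mR=-32/15; mL+mR=44/15 → advance +1; mR−mL=-36/5 → turn -1·90°
n=7: pose=(3,-4,E); sL=3, sR=30/13; mL=99/26, mR=-9/13; mL+mR=81/26 → advance +1; mR−mL=-9/2 → turn -1·90°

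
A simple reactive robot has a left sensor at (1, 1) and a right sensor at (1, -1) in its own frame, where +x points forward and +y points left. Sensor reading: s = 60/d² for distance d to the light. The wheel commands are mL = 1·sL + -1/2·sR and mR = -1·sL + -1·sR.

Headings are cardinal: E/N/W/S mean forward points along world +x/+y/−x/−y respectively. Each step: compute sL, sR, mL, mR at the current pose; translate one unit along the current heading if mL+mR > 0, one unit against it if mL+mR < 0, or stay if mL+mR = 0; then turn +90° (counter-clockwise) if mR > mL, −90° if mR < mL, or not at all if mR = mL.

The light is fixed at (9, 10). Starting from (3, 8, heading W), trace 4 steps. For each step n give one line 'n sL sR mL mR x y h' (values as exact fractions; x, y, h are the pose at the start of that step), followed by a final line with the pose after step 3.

0 30/29 6/5 63/145 -324/145 3 8 W
1 60/37 60/17 -90/629 -3240/629 4 8 N
2 3 15/8 33/16 -39/8 4 7 E
3 60/41 12/13 534/533 -1272/533 3 7 S
final 3 8 W

n=0: pose=(3,8,W); sL=30/29, sR=6/5; mL=63/145, mR=-324/145; mL+mR=-9/5 → advance -1; mR−mL=-387/145 → turn -1·90°
n=1: pose=(4,8,N); sL=60/37, sR=60/17; mL=-90/629, mR=-3240/629; mL+mR=-90/17 → advance -1; mR−mL=-3150/629 → turn -1·90°
n=2: pose=(4,7,E); sL=3, sR=15/8; mL=33/16, mR=-39/8; mL+mR=-45/16 → advance -1; mR−mL=-111/16 → turn -1·90°
n=3: pose=(3,7,S); sL=60/41, sR=12/13; mL=534/533, mR=-1272/533; mL+mR=-18/13 → advance -1; mR−mL=-1806/533 → turn -1·90°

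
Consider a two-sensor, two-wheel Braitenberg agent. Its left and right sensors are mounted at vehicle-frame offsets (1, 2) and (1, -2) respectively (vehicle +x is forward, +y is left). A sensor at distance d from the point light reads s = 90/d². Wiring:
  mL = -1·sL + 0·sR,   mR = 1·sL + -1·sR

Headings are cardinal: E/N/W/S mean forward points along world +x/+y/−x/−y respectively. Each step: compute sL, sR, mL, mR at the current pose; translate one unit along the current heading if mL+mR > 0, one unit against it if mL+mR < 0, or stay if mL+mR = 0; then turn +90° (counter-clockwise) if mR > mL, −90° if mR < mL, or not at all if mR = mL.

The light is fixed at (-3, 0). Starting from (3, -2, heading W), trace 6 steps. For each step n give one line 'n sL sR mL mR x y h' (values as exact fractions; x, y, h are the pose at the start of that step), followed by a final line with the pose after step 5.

0 90/41 18/5 -90/41 -288/205 3 -2 W
1 1 45/17 -1 -28/17 4 -2 S
2 2 90/37 -2 -16/37 4 -1 W
3 45/52 9/4 -45/52 -18/13 5 -1 S
4 90/53 90/53 -90/53 0 5 0 W
5 45/61 9/5 -45/61 -324/305 6 0 S
final 6 1 W

n=0: pose=(3,-2,W); sL=90/41, sR=18/5; mL=-90/41, mR=-288/205; mL+mR=-18/5 → advance -1; mR−mL=162/205 → turn +1·90°
n=1: pose=(4,-2,S); sL=1, sR=45/17; mL=-1, mR=-28/17; mL+mR=-45/17 → advance -1; mR−mL=-11/17 → turn -1·90°
n=2: pose=(4,-1,W); sL=2, sR=90/37; mL=-2, mR=-16/37; mL+mR=-90/37 → advance -1; mR−mL=58/37 → turn +1·90°
n=3: pose=(5,-1,S); sL=45/52, sR=9/4; mL=-45/52, mR=-18/13; mL+mR=-9/4 → advance -1; mR−mL=-27/52 → turn -1·90°
n=4: pose=(5,0,W); sL=90/53, sR=90/53; mL=-90/53, mR=0; mL+mR=-90/53 → advance -1; mR−mL=90/53 → turn +1·90°
n=5: pose=(6,0,S); sL=45/61, sR=9/5; mL=-45/61, mR=-324/305; mL+mR=-9/5 → advance -1; mR−mL=-99/305 → turn -1·90°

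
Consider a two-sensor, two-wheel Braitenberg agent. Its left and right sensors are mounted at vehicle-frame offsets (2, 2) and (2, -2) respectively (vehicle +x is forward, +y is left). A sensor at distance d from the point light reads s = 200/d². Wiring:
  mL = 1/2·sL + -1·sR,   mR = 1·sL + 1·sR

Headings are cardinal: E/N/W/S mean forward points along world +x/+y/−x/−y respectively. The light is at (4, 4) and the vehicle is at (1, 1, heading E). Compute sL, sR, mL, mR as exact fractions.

left sensor world pos  = (3, 3); dL² = 2
right sensor world pos = (3, -1); dR² = 26
sL = 200/2 = 100
sR = 200/26 = 100/13
mL = 1/2·sL + -1·sR = 550/13
mR = 1·sL + 1·sR = 1400/13

100 100/13 550/13 1400/13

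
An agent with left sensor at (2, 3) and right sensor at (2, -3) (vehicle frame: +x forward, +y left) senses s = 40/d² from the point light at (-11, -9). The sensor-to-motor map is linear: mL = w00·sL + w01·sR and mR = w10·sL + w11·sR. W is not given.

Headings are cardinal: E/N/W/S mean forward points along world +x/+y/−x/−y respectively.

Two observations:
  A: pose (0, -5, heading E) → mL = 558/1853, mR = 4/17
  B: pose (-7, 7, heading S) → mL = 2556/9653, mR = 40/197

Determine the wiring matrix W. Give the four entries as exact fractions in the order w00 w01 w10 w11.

obs A: pose=(0,-5,E) → sL=20/109, sR=4/17, mL=558/1853, mR=4/17
obs B: pose=(-7,7,S) → sL=8/49, sR=40/197, mL=2556/9653, mR=40/197
sensor matrix S = [[20/109, 4/17], [8/49, 40/197]]; det S = -20736/17887009
solve [mL_A; mL_B] = S·[w00; w01] and [mR_A; mR_B] = S·[w10; w11]:
  w00 = 1, w01 = 1/2, w10 = 0, w11 = 1

1 1/2 0 1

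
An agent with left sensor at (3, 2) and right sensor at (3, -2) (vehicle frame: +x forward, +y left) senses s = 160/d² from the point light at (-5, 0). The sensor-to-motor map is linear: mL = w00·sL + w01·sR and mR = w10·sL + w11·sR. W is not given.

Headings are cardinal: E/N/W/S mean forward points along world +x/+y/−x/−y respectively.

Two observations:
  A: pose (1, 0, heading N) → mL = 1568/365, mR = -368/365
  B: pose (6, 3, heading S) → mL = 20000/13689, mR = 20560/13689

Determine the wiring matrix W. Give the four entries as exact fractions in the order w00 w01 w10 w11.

obs A: pose=(1,0,N) → sL=32/5, sR=160/73, mL=1568/365, mR=-368/365
obs B: pose=(6,3,S) → sL=160/169, sR=160/81, mL=20000/13689, mR=20560/13689
sensor matrix S = [[32/5, 160/73], [160/169, 160/81]]; det S = 10559488/999297
solve [mL_A; mL_B] = S·[w00; w01] and [mR_A; mR_B] = S·[w10; w11]:
  w00 = 1/2, w01 = 1/2, w10 = -1/2, w11 = 1

1/2 1/2 -1/2 1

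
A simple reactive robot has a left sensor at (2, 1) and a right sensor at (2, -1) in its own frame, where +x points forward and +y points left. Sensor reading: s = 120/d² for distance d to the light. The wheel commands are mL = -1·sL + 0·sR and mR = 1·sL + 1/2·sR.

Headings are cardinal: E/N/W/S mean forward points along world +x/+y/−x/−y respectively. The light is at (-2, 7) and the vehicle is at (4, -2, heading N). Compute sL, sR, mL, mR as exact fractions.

left sensor world pos  = (3, 0); dL² = 74
right sensor world pos = (5, 0); dR² = 98
sL = 120/74 = 60/37
sR = 120/98 = 60/49
mL = -1·sL + 0·sR = -60/37
mR = 1·sL + 1/2·sR = 4050/1813

60/37 60/49 -60/37 4050/1813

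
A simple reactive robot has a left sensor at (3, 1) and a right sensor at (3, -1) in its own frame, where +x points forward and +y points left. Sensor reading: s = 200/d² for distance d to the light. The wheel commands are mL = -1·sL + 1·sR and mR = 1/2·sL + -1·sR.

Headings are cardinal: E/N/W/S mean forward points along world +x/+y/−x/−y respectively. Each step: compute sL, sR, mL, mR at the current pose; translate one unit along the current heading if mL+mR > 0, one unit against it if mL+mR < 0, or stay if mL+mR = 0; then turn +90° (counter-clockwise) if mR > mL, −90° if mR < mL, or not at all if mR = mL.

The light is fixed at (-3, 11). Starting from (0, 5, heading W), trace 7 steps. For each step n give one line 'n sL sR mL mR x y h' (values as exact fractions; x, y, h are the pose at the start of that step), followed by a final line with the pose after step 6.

n=0: pose=(0,5,W); sL=200/49, sR=8; mL=192/49, mR=-292/49; mL+mR=-100/49 → advance -1; mR−mL=-484/49 → turn -1·90°
n=1: pose=(1,5,N); sL=100/9, sR=100/17; mL=-800/153, mR=-50/153; mL+mR=-50/9 → advance -1; mR−mL=250/51 → turn +1·90°
n=2: pose=(1,4,W); sL=40/13, sR=200/37; mL=1120/481, mR=-1860/481; mL+mR=-20/13 → advance -1; mR−mL=-2980/481 → turn -1·90°
n=3: pose=(2,4,N); sL=25/4, sR=50/13; mL=-125/52, mR=-75/104; mL+mR=-25/8 → advance -1; mR−mL=175/104 → turn +1·90°
n=4: pose=(2,3,W); sL=40/17, sR=200/53; mL=1280/901, mR=-2340/901; mL+mR=-20/17 → advance -1; mR−mL=-3620/901 → turn -1·90°
n=5: pose=(3,3,N); sL=4, sR=100/37; mL=-48/37, mR=-26/37; mL+mR=-2 → advance -1; mR−mL=22/37 → turn +1·90°
n=6: pose=(3,2,W); sL=200/109, sR=200/73; mL=7200/7957, mR=-14500/7957; mL+mR=-100/109 → advance -1; mR−mL=-21700/7957 → turn -1·90°

0 200/49 8 192/49 -292/49 0 5 W
1 100/9 100/17 -800/153 -50/153 1 5 N
2 40/13 200/37 1120/481 -1860/481 1 4 W
3 25/4 50/13 -125/52 -75/104 2 4 N
4 40/17 200/53 1280/901 -2340/901 2 3 W
5 4 100/37 -48/37 -26/37 3 3 N
6 200/109 200/73 7200/7957 -14500/7957 3 2 W
final 4 2 N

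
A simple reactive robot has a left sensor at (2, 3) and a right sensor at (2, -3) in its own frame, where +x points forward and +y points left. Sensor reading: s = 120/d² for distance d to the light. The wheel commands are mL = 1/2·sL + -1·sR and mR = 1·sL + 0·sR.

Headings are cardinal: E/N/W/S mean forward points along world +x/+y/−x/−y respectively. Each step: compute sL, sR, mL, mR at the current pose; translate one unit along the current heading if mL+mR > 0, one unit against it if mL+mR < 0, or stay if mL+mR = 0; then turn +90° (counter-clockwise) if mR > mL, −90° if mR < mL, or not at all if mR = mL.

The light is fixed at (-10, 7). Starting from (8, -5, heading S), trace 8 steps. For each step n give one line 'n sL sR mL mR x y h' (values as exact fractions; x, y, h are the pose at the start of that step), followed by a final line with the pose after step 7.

n=0: pose=(8,-5,S); sL=120/637, sR=120/421; mL=-51180/268177, mR=120/637; mL+mR=-660/268177 → advance -1; mR−mL=101700/268177 → turn +1·90°
n=1: pose=(8,-4,E); sL=15/58, sR=30/149; mL=-1245/17284, mR=15/58; mL+mR=3225/17284 → advance +1; mR−mL=5715/17284 → turn +1·90°
n=2: pose=(9,-4,N); sL=120/337, sR=24/113; mL=-1308/38081, mR=120/337; mL+mR=12252/38081 → advance +1; mR−mL=14868/38081 → turn +1·90°
n=3: pose=(9,-3,W); sL=60/229, sR=60/169; mL=-8670/38701, mR=60/229; mL+mR=1470/38701 → advance +1; mR−mL=18810/38701 → turn +1·90°
n=4: pose=(8,-3,S); sL=8/39, sR=40/123; mL=-356/1599, mR=8/39; mL+mR=-28/1599 → advance -1; mR−mL=228/533 → turn +1·90°
n=5: pose=(8,-2,E); sL=30/109, sR=15/68; mL=-615/7412, mR=30/109; mL+mR=1425/7412 → advance +1; mR−mL=2655/7412 → turn +1·90°
n=6: pose=(9,-2,N); sL=24/61, sR=120/533; mL=-924/32513, mR=24/61; mL+mR=11868/32513 → advance +1; mR−mL=13716/32513 → turn +1·90°
n=7: pose=(9,-1,W); sL=12/41, sR=60/157; mL=-1518/6437, mR=12/41; mL+mR=366/6437 → advance +1; mR−mL=3402/6437 → turn +1·90°

0 120/637 120/421 -51180/268177 120/637 8 -5 S
1 15/58 30/149 -1245/17284 15/58 8 -4 E
2 120/337 24/113 -1308/38081 120/337 9 -4 N
3 60/229 60/169 -8670/38701 60/229 9 -3 W
4 8/39 40/123 -356/1599 8/39 8 -3 S
5 30/109 15/68 -615/7412 30/109 8 -2 E
6 24/61 120/533 -924/32513 24/61 9 -2 N
7 12/41 60/157 -1518/6437 12/41 9 -1 W
final 8 -1 S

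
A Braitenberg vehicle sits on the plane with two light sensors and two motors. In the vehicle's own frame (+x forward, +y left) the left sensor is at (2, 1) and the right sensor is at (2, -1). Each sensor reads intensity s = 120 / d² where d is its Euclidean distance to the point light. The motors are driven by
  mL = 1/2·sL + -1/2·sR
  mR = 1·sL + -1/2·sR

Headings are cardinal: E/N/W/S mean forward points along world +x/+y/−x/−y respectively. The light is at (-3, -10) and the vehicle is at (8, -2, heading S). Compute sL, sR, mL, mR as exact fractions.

left sensor world pos  = (9, -4); dL² = 180
right sensor world pos = (7, -4); dR² = 136
sL = 120/180 = 2/3
sR = 120/136 = 15/17
mL = 1/2·sL + -1/2·sR = -11/102
mR = 1·sL + -1/2·sR = 23/102

2/3 15/17 -11/102 23/102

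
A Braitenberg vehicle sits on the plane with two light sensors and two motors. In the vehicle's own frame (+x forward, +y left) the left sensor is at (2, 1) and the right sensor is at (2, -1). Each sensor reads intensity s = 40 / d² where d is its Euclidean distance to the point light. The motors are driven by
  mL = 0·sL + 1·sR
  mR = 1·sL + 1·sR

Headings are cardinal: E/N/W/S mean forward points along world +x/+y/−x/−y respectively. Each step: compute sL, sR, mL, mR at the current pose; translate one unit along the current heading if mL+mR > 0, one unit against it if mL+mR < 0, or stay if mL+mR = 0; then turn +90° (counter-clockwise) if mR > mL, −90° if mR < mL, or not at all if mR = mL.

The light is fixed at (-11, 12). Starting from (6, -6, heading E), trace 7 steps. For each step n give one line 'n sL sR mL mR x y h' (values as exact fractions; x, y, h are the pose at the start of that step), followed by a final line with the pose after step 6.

n=0: pose=(6,-6,E); sL=4/65, sR=20/361; mL=20/361, mR=2744/23465; mL+mR=4044/23465 → advance +1; mR−mL=4/65 → turn +1·90°
n=1: pose=(7,-6,N); sL=8/109, sR=40/617; mL=40/617, mR=9296/67253; mL+mR=13656/67253 → advance +1; mR−mL=8/109 → turn +1·90°
n=2: pose=(7,-5,W); sL=2/29, sR=5/64; mL=5/64, mR=273/1856; mL+mR=209/928 → advance +1; mR−mL=2/29 → turn +1·90°
n=3: pose=(6,-5,S); sL=8/137, sR=40/617; mL=40/617, mR=10416/84529; mL+mR=15896/84529 → advance +1; mR−mL=8/137 → turn +1·90°
n=4: pose=(6,-6,E); sL=4/65, sR=20/361; mL=20/361, mR=2744/23465; mL+mR=4044/23465 → advance +1; mR−mL=4/65 → turn +1·90°
n=5: pose=(7,-6,N); sL=8/109, sR=40/617; mL=40/617, mR=9296/67253; mL+mR=13656/67253 → advance +1; mR−mL=8/109 → turn +1·90°
n=6: pose=(7,-5,W); sL=2/29, sR=5/64; mL=5/64, mR=273/1856; mL+mR=209/928 → advance +1; mR−mL=2/29 → turn +1·90°

0 4/65 20/361 20/361 2744/23465 6 -6 E
1 8/109 40/617 40/617 9296/67253 7 -6 N
2 2/29 5/64 5/64 273/1856 7 -5 W
3 8/137 40/617 40/617 10416/84529 6 -5 S
4 4/65 20/361 20/361 2744/23465 6 -6 E
5 8/109 40/617 40/617 9296/67253 7 -6 N
6 2/29 5/64 5/64 273/1856 7 -5 W
final 6 -5 S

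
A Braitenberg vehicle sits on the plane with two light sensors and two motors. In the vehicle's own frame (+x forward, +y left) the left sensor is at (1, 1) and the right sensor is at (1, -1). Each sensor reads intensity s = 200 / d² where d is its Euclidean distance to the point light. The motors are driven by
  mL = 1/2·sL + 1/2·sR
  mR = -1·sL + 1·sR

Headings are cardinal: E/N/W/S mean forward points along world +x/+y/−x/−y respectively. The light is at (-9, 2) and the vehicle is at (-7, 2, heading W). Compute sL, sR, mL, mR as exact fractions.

100 100 100 0

left sensor world pos  = (-8, 1); dL² = 2
right sensor world pos = (-8, 3); dR² = 2
sL = 200/2 = 100
sR = 200/2 = 100
mL = 1/2·sL + 1/2·sR = 100
mR = -1·sL + 1·sR = 0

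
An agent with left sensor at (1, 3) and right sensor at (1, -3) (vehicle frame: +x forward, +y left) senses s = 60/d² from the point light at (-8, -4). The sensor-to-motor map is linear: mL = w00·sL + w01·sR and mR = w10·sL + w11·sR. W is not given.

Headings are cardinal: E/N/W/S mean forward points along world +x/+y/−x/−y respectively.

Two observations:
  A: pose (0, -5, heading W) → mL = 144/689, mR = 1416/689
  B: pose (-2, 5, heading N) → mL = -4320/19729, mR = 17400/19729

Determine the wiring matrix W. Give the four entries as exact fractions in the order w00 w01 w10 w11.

-1 1 1 1

obs A: pose=(0,-5,W) → sL=12/13, sR=60/53, mL=144/689, mR=1416/689
obs B: pose=(-2,5,N) → sL=60/109, sR=60/181, mL=-4320/19729, mR=17400/19729
sensor matrix S = [[12/13, 60/53], [60/109, 60/181]]; det S = -4311360/13593281
solve [mL_A; mL_B] = S·[w00; w01] and [mR_A; mR_B] = S·[w10; w11]:
  w00 = -1, w01 = 1, w10 = 1, w11 = 1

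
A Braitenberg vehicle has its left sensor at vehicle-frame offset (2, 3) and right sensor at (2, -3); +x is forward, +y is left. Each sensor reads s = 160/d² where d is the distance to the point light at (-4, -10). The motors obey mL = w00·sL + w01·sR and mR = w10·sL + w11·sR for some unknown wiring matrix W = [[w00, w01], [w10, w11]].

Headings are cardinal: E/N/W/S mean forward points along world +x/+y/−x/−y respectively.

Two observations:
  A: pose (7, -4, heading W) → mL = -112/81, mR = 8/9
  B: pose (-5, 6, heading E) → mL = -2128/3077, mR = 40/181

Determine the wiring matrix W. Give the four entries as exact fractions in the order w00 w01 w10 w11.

obs A: pose=(7,-4,W) → sL=16/9, sR=80/81, mL=-112/81, mR=8/9
obs B: pose=(-5,6,E) → sL=80/181, sR=16/17, mL=-2128/3077, mR=40/181
sensor matrix S = [[16/9, 80/81], [80/181, 16/17]]; det S = 308224/249237
solve [mL_A; mL_B] = S·[w00; w01] and [mR_A; mR_B] = S·[w10; w11]:
  w00 = -1/2, w01 = -1/2, w10 = 1/2, w11 = 0

-1/2 -1/2 1/2 0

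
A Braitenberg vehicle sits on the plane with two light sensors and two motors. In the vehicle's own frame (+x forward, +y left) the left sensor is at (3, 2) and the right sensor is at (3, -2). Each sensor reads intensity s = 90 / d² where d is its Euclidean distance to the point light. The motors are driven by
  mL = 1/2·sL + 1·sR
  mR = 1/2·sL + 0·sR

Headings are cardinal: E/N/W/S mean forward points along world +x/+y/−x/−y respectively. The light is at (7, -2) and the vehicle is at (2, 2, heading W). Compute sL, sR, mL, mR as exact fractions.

45/34 9/10 531/340 45/68

left sensor world pos  = (-1, 0); dL² = 68
right sensor world pos = (-1, 4); dR² = 100
sL = 90/68 = 45/34
sR = 90/100 = 9/10
mL = 1/2·sL + 1·sR = 531/340
mR = 1/2·sL + 0·sR = 45/68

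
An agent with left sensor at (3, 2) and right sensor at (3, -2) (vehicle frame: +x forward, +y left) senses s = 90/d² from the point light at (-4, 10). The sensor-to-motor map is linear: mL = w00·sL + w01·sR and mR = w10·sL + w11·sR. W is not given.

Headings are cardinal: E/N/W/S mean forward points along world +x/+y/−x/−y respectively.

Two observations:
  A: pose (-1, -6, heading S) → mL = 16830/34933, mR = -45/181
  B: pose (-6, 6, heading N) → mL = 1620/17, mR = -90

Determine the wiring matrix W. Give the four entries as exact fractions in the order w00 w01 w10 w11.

obs A: pose=(-1,-6,S) → sL=45/193, sR=45/181, mL=16830/34933, mR=-45/181
obs B: pose=(-6,6,N) → sL=90/17, sR=90, mL=1620/17, mR=-90
sensor matrix S = [[45/193, 45/181], [90/17, 90]]; det S = 11680200/593861
solve [mL_A; mL_B] = S·[w00; w01] and [mR_A; mR_B] = S·[w10; w11]:
  w00 = 1, w01 = 1, w10 = 0, w11 = -1

1 1 0 -1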